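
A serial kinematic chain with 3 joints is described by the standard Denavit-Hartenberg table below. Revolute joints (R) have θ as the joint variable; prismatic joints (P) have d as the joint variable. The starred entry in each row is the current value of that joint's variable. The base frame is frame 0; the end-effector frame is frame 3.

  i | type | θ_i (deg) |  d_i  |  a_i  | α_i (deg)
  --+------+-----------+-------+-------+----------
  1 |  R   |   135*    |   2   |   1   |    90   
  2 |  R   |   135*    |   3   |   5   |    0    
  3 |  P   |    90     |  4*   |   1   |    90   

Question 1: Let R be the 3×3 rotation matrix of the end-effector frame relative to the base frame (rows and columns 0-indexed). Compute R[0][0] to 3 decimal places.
0.500

End-effector x-axis (col 0 of R) = (0.5000,-0.5000,-0.7071)
R[0][0] = 0.5000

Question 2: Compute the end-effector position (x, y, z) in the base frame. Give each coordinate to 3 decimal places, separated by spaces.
after link 1: o_1 = (-0.7071, 0.7071, 2.0000)
after link 2: o_2 = (3.9142, 0.3284, 5.5355)
after link 3: o_3 = (7.2426, 2.6569, 4.8284)

7.243 2.657 4.828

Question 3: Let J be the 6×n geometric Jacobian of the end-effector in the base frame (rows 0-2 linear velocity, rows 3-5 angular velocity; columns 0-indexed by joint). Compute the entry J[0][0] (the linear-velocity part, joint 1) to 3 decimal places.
axis z_0 = ẑ; lever o_n−o_0 = (7.2426,2.6569,4.8284)
cross product → J_v[:, 0] = (-2.6569,7.2426,0.0000)
J_ω[:, 0] = z_0
entry J[0][0] = -2.6569

-2.657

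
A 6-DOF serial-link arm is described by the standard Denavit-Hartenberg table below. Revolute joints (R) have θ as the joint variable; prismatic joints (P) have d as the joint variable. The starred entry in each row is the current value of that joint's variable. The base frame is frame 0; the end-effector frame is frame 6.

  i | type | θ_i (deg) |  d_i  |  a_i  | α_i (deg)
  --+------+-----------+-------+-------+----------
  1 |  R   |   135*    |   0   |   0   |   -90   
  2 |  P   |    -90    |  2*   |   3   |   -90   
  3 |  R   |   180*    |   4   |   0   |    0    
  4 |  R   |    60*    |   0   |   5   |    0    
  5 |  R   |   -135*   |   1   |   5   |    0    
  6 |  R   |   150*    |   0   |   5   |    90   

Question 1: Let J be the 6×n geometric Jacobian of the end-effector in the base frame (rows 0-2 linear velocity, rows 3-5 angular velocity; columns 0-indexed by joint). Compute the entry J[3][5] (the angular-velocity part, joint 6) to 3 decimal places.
axis z_5 = (-0.7071,0.7071,-0.0000); lever o_n−o_5 = (-3.4151,-3.4151,-1.2941)
cross product → J_v[:, 5] = (-0.9151,-0.9151,4.8296)
J_ω[:, 5] = z_5
entry J[3][5] = -0.7071

-0.707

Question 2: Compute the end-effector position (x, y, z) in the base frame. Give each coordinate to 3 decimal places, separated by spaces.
after link 1: o_1 = (0.0000, 0.0000, 0.0000)
after link 2: o_2 = (-1.4142, -1.4142, 3.0000)
after link 3: o_3 = (-4.2426, 1.4142, 3.0000)
after link 4: o_4 = (-7.3045, -1.6476, 0.5000)
after link 5: o_5 = (-4.5965, 2.4745, -0.7941)
after link 6: o_6 = (-8.0116, -0.9405, -2.0882)

-8.012 -0.941 -2.088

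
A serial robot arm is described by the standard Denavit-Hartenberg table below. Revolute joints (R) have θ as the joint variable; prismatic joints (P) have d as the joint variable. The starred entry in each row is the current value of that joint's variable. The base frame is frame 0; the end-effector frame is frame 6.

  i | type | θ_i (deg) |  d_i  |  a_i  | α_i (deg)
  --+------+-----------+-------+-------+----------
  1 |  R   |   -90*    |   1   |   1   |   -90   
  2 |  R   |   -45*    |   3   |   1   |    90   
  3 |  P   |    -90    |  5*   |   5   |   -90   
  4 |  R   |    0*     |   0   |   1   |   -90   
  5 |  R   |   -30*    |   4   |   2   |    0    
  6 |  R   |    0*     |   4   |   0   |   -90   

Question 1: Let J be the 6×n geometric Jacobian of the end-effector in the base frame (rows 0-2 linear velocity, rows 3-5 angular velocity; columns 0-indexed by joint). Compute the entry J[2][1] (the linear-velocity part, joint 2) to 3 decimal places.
-3.536

axis z_1 = (1.0000,0.0000,0.0000); lever o_n−o_1 = (-4.7321,-3.5355,-0.7071)
cross product → J_v[:, 1] = (0.0000,0.7071,-3.5355)
J_ω[:, 1] = z_1
entry J[2][1] = -3.5355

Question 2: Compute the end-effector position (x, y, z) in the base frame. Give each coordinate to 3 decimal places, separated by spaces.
-4.732 -4.536 0.293

after link 1: o_1 = (0.0000, -1.0000, 1.0000)
after link 2: o_2 = (3.0000, -1.7071, 1.7071)
after link 3: o_3 = (-2.0000, 1.8284, 5.2426)
after link 4: o_4 = (-3.0000, 1.8284, 5.2426)
after link 5: o_5 = (-4.7321, -1.7071, 3.1213)
after link 6: o_6 = (-4.7321, -4.5355, 0.2929)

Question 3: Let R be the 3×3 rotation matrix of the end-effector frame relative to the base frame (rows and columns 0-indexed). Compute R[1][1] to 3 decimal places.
End-effector y-axis (col 1 of R) = (-0.0000,0.7071,0.7071)
R[1][1] = 0.7071

0.707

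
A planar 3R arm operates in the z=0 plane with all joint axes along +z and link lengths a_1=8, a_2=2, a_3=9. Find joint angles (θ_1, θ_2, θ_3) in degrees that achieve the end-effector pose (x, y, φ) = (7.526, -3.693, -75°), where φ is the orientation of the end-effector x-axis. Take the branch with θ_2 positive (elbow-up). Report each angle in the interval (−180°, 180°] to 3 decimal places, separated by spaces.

29.998 119.983 135.019

wrist centre = target − a_3·(cos φ, sin φ) = (5.1966, 5.0003)
cos θ_2 = (52.0083−8²−2²)/(2·8·2) = -0.4997; θ_2 = 119.9829° (elbow-up)
β = atan2(5.0003,5.1966) = 43.8972°; ψ = atan2(1.7323,7.0005) = 13.8992°
θ_1 = β − ψ = 29.9980°
θ_3 = φ − θ_1 − θ_2 = 135.0191° (wrapped to (-180°,180°])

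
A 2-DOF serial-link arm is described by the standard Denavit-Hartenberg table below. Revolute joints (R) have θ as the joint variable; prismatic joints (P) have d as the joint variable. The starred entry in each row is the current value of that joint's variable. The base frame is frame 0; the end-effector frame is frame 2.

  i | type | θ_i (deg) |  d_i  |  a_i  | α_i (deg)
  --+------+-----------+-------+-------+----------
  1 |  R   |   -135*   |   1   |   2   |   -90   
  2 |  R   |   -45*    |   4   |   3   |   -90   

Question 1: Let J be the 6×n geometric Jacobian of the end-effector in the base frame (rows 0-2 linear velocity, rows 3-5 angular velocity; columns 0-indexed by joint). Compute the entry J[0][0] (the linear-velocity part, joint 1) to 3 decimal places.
5.743

axis z_0 = ẑ; lever o_n−o_0 = (-0.0858,-5.7426,3.1213)
cross product → J_v[:, 0] = (5.7426,-0.0858,0.0000)
J_ω[:, 0] = z_0
entry J[0][0] = 5.7426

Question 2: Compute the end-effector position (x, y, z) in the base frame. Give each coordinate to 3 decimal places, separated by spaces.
-0.086 -5.743 3.121

after link 1: o_1 = (-1.4142, -1.4142, 1.0000)
after link 2: o_2 = (-0.0858, -5.7426, 3.1213)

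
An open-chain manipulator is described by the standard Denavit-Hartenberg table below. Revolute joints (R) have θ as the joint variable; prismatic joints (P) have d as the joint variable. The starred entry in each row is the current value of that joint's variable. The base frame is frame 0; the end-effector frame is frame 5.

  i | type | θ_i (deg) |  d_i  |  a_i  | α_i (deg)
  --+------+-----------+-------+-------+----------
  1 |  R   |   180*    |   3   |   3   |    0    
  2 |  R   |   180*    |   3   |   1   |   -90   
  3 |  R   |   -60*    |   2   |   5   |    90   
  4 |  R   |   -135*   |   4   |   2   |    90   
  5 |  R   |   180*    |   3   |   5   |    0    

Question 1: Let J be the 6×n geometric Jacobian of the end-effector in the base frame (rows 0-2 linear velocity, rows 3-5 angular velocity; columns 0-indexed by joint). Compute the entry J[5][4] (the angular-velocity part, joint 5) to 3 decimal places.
axis z_4 = (-0.3536,0.7071,-0.6124); lever o_n−o_4 = (0.7071,5.6569,1.2247)
cross product → J_v[:, 4] = (4.3301,-0.0000,-2.5000)
J_ω[:, 4] = z_4
entry J[5][4] = -0.6124

-0.612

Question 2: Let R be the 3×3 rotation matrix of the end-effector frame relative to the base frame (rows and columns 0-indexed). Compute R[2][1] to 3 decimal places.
End-effector y-axis (col 1 of R) = (0.8660,-0.0000,-0.5000)
R[2][1] = -0.5000

-0.500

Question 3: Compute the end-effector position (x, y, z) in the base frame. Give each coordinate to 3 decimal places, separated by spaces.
-2.964 6.243 12.330

after link 1: o_1 = (-3.0000, 0.0000, 3.0000)
after link 2: o_2 = (-2.0000, 0.0000, 6.0000)
after link 3: o_3 = (0.5000, 2.0000, 10.3301)
after link 4: o_4 = (-3.6712, 0.5858, 11.1054)
after link 5: o_5 = (-2.9641, 6.2426, 12.3301)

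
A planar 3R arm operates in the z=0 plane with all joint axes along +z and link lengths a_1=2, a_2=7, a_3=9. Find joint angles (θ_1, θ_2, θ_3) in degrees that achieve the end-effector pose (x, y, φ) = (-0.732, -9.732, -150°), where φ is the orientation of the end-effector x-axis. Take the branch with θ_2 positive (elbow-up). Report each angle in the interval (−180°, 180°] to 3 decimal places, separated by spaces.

-59.999 29.999 -120.000

wrist centre = target − a_3·(cos φ, sin φ) = (7.0622, -5.2320)
cos θ_2 = (77.2489−2²−7²)/(2·2·7) = 0.8660; θ_2 = 29.9992° (elbow-up)
β = atan2(-5.2320,7.0622) = -36.5326°; ψ = atan2(3.4999,8.0622) = 23.4663°
θ_1 = β − ψ = -59.9989°
θ_3 = φ − θ_1 − θ_2 = -120.0003° (wrapped to (-180°,180°])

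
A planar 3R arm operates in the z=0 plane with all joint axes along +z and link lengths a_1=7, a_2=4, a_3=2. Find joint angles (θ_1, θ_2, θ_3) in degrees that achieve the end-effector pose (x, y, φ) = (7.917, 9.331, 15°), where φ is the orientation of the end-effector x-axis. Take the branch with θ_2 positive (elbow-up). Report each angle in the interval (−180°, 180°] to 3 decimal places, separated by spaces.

44.999 30.000 -59.999

wrist centre = target − a_3·(cos φ, sin φ) = (5.9851, 8.8134)
cos θ_2 = (113.4973−7²−4²)/(2·7·4) = 0.8660; θ_2 = 30.0002° (elbow-up)
β = atan2(8.8134,5.9851) = 55.8196°; ψ = atan2(2.0000,10.4641) = 10.8205°
θ_1 = β − ψ = 44.9991°
θ_3 = φ − θ_1 − θ_2 = -59.9993° (wrapped to (-180°,180°])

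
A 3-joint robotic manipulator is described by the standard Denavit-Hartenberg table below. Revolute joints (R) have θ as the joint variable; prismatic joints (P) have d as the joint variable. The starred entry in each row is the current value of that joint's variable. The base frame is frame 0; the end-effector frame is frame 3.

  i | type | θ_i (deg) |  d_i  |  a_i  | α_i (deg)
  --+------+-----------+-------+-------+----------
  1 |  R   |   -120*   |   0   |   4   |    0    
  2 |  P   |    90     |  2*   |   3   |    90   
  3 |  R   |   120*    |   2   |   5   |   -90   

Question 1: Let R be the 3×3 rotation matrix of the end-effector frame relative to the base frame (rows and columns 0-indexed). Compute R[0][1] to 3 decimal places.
End-effector y-axis (col 1 of R) = (0.5000,0.8660,-0.0000)
R[0][1] = 0.5000

0.500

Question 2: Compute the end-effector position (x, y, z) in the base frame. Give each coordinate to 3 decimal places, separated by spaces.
after link 1: o_1 = (-2.0000, -3.4641, 0.0000)
after link 2: o_2 = (0.5981, -4.9641, 2.0000)
after link 3: o_3 = (-2.5670, -5.4462, 6.3301)

-2.567 -5.446 6.330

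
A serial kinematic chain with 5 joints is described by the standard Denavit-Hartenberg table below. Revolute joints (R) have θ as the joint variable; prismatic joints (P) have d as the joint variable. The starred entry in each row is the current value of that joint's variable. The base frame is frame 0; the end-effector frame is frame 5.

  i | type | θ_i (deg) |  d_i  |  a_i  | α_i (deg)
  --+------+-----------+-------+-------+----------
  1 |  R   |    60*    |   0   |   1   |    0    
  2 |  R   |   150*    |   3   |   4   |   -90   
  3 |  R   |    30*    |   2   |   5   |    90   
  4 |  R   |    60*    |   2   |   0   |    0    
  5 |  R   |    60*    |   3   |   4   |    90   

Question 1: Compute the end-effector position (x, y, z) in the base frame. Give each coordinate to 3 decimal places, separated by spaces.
after link 1: o_1 = (0.5000, 0.8660, 0.0000)
after link 2: o_2 = (-2.9641, -1.1340, 3.0000)
after link 3: o_3 = (-5.7141, -5.0311, 0.5000)
after link 4: o_4 = (-6.5801, -5.5311, 2.2321)
after link 5: o_5 = (-4.6471, -8.4151, 5.8301)

-4.647 -8.415 5.830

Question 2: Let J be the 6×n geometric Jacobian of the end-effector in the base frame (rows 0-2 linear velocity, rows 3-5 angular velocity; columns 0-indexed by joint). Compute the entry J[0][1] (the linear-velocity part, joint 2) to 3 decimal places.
9.281

axis z_1 = (0.0000,0.0000,1.0000); lever o_n−o_1 = (-5.1471,-9.2811,5.8301)
cross product → J_v[:, 1] = (9.2811,-5.1471,0.0000)
J_ω[:, 1] = z_1
entry J[0][1] = 9.2811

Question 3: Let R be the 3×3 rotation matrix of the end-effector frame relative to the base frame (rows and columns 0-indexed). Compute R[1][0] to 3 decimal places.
End-effector x-axis (col 0 of R) = (0.8080,-0.5335,0.2500)
R[1][0] = -0.5335

-0.533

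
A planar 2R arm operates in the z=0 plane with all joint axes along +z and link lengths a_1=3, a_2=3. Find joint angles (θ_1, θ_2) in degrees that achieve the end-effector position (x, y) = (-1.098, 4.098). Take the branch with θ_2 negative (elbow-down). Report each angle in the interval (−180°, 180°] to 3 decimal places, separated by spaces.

cos θ_2 = (17.9992−3²−3²)/(2·3·3) = -0.0000; θ_2 = -90.0025° (elbow-down)
β = atan2(4.0980,-1.0980) = 104.9993°; ψ = atan2(-3.0000,2.9999) = -45.0013°
θ_1 = β − ψ = 150.0005°

150.001 -90.003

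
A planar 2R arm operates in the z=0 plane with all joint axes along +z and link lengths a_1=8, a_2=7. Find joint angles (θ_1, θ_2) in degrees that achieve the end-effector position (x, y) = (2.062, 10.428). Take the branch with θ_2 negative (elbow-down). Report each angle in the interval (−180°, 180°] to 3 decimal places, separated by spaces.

cos θ_2 = (112.9950−8²−7²)/(2·8·7) = -0.0000; θ_2 = -90.0025° (elbow-down)
β = atan2(10.4280,2.0620) = 78.8148°; ψ = atan2(-7.0000,7.9997) = -41.1870°
θ_1 = β − ψ = 120.0018°

120.002 -90.003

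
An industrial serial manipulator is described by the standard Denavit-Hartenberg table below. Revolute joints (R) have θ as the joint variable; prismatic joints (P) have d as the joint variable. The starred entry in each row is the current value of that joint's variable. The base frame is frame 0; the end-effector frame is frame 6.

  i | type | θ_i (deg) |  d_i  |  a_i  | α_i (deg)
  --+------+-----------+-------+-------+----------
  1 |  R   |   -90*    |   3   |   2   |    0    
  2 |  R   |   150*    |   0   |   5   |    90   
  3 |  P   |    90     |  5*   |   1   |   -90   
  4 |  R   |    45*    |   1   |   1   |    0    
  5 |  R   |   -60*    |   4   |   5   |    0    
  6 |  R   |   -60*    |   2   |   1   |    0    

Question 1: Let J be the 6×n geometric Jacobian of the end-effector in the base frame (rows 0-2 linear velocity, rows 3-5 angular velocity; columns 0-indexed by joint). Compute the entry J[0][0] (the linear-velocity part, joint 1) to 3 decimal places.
7.009

axis z_0 = ẑ; lever o_n−o_0 = (4.6750,-7.0085,9.7956)
cross product → J_v[:, 0] = (7.0085,4.6750,-0.0000)
J_ω[:, 0] = z_0
entry J[0][0] = 7.0085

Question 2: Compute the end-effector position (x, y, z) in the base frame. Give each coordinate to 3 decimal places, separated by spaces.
after link 1: o_1 = (0.0000, -2.0000, 3.0000)
after link 2: o_2 = (2.5000, 2.3301, 3.0000)
after link 3: o_3 = (6.8301, -0.1699, 4.0000)
after link 4: o_4 = (5.7178, -0.6823, 4.7071)
after link 5: o_5 = (4.8385, -4.7935, 9.5367)
after link 6: o_6 = (4.6750, -7.0085, 9.7956)

4.675 -7.009 9.796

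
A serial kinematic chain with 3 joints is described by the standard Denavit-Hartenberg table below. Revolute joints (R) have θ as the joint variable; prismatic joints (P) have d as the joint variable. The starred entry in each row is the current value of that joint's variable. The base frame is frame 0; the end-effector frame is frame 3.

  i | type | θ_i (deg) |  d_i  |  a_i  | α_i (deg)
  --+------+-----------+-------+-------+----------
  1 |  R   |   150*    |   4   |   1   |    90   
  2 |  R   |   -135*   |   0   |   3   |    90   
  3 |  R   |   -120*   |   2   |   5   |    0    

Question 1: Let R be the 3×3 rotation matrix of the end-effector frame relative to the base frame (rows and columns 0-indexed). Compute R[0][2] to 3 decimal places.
0.612

End-effector z-axis (col 2 of R) = (0.6124,-0.3536,0.7071)
R[0][2] = 0.6124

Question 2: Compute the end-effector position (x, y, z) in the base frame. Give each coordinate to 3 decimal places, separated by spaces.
-1.500 -4.134 5.061

after link 1: o_1 = (-0.8660, 0.5000, 4.0000)
after link 2: o_2 = (0.9711, -0.5607, 1.8787)
after link 3: o_3 = (-1.5002, -4.1339, 5.0607)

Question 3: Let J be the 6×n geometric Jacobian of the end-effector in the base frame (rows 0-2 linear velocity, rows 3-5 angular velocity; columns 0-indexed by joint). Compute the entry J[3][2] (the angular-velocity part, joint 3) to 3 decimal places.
0.612

axis z_2 = (0.6124,-0.3536,0.7071); lever o_n−o_2 = (-2.4712,-3.5732,3.1820)
cross product → J_v[:, 2] = (1.4017,-3.6960,-3.0619)
J_ω[:, 2] = z_2
entry J[3][2] = 0.6124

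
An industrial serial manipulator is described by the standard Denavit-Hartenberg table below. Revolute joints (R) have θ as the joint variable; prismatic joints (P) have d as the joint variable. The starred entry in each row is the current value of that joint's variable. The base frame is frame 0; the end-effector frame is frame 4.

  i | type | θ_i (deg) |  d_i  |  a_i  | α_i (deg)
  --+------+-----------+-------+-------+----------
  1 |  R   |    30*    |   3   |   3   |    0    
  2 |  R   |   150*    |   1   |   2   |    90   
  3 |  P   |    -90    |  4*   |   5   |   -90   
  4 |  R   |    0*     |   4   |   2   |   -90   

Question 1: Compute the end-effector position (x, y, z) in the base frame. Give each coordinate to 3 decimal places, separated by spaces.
-3.402 5.500 -3.000

after link 1: o_1 = (2.5981, 1.5000, 3.0000)
after link 2: o_2 = (0.5981, 1.5000, 4.0000)
after link 3: o_3 = (0.5981, 5.5000, -1.0000)
after link 4: o_4 = (-3.4019, 5.5000, -3.0000)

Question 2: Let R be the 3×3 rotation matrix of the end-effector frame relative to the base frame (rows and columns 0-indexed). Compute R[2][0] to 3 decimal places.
-1.000

End-effector x-axis (col 0 of R) = (-0.0000,0.0000,-1.0000)
R[2][0] = -1.0000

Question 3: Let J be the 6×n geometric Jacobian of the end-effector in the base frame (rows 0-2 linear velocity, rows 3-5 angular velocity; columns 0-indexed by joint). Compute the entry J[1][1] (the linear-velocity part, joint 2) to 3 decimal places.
-6.000

axis z_1 = (0.0000,0.0000,1.0000); lever o_n−o_1 = (-6.0000,4.0000,-6.0000)
cross product → J_v[:, 1] = (-4.0000,-6.0000,0.0000)
J_ω[:, 1] = z_1
entry J[1][1] = -6.0000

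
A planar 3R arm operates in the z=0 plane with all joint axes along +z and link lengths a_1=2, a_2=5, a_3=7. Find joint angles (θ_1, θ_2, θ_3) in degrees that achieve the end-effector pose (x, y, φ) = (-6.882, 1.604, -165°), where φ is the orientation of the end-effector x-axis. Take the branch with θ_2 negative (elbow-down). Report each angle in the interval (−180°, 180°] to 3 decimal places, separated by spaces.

wrist centre = target − a_3·(cos φ, sin φ) = (-0.1205, 3.4157)
cos θ_2 = (11.6818−2²−5²)/(2·2·5) = -0.8659; θ_2 = -149.9870° (elbow-down)
β = atan2(3.4157,-0.1205) = 92.0208°; ψ = atan2(-2.5010,-2.3296) = -132.9676°
θ_1 = β − ψ = 224.9884°
θ_3 = φ − θ_1 − θ_2 = 119.9987° (wrapped to (-180°,180°])

-135.012 -149.987 119.999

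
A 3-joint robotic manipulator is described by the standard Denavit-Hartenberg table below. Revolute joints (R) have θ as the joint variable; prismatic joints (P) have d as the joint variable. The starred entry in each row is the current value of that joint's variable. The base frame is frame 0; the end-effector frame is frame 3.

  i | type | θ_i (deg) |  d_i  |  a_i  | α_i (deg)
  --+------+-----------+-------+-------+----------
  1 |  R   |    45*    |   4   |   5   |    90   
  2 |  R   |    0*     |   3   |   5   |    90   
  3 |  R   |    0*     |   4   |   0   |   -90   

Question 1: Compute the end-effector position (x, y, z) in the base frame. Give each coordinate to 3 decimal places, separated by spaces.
9.192 4.950 0.000

after link 1: o_1 = (3.5355, 3.5355, 4.0000)
after link 2: o_2 = (9.1924, 4.9497, 4.0000)
after link 3: o_3 = (9.1924, 4.9497, 0.0000)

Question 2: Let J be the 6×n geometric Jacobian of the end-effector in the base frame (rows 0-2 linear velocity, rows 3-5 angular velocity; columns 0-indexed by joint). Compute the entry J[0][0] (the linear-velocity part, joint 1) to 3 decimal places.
axis z_0 = ẑ; lever o_n−o_0 = (9.1924,4.9497,0.0000)
cross product → J_v[:, 0] = (-4.9497,9.1924,0.0000)
J_ω[:, 0] = z_0
entry J[0][0] = -4.9497

-4.950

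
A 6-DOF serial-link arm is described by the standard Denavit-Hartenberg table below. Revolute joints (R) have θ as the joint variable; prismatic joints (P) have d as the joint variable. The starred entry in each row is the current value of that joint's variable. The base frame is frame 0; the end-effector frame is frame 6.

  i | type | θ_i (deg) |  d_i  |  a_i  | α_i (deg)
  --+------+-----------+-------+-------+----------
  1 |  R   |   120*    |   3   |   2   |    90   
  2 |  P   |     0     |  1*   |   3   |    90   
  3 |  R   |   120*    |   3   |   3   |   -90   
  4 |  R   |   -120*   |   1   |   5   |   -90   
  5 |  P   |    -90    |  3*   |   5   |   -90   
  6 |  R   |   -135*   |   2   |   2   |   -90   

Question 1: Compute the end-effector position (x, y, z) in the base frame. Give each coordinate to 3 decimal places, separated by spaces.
after link 1: o_1 = (-1.0000, 1.7321, 3.0000)
after link 2: o_2 = (-1.6340, 4.8301, 3.0000)
after link 3: o_3 = (1.3660, 4.8301, 0.0000)
after link 4: o_4 = (-1.1340, 3.8301, -4.3301)
after link 5: o_5 = (1.4641, -1.1699, -5.8301)
after link 6: o_6 = (1.6888, 0.2443, -8.2693)

1.689 0.244 -8.269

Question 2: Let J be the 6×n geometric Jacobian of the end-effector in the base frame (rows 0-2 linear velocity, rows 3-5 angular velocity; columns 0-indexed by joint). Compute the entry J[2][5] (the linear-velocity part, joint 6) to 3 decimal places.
axis z_5 = (-0.5000,0.0000,-0.8660); lever o_n−o_5 = (0.2247,1.4142,-2.4392)
cross product → J_v[:, 5] = (1.2247,-1.4142,-0.7071)
J_ω[:, 5] = z_5
entry J[2][5] = -0.7071

-0.707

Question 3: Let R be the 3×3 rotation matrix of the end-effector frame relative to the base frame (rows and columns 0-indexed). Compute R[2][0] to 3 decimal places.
-0.354

End-effector x-axis (col 0 of R) = (0.6124,0.7071,-0.3536)
R[2][0] = -0.3536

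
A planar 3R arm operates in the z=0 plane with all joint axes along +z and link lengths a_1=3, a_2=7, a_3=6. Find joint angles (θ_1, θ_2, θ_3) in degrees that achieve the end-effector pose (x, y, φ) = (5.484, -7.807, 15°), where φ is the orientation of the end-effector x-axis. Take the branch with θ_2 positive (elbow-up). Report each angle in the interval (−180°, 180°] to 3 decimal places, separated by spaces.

wrist centre = target − a_3·(cos φ, sin φ) = (-0.3116, -9.3599)
cos θ_2 = (87.7051−3²−7²)/(2·3·7) = 0.7073; θ_2 = 44.9873° (elbow-up)
β = atan2(-9.3599,-0.3116) = -91.9064°; ψ = atan2(4.9487,7.9508) = 31.8984°
θ_1 = β − ψ = -123.8048°
θ_3 = φ − θ_1 − θ_2 = 93.8175° (wrapped to (-180°,180°])

-123.805 44.987 93.818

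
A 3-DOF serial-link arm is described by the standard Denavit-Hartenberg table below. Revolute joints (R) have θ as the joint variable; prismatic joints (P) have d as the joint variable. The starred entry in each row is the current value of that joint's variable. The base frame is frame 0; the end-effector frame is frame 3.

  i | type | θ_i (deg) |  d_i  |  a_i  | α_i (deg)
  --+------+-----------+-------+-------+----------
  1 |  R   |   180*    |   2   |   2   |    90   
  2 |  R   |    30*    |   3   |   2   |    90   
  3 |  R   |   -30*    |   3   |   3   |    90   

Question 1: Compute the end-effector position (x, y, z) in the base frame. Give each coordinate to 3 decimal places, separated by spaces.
-7.482 1.500 1.701

after link 1: o_1 = (-2.0000, 0.0000, 2.0000)
after link 2: o_2 = (-3.7321, 3.0000, 3.0000)
after link 3: o_3 = (-7.4821, 1.5000, 1.7010)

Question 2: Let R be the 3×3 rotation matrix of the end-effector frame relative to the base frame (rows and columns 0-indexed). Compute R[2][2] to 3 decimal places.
-0.250

End-effector z-axis (col 2 of R) = (0.4330,-0.8660,-0.2500)
R[2][2] = -0.2500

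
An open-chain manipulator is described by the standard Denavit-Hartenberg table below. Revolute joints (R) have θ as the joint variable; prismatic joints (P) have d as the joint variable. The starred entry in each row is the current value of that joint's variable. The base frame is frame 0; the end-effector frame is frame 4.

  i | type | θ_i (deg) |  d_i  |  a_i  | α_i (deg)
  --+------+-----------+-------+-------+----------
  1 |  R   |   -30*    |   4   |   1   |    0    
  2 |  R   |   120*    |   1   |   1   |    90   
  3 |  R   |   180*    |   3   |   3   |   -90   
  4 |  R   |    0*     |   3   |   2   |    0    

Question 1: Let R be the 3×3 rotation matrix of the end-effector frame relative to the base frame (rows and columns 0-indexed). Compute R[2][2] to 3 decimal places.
-1.000

End-effector z-axis (col 2 of R) = (0.0000,-0.0000,-1.0000)
R[2][2] = -1.0000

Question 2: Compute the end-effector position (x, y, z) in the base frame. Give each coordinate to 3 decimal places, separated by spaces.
after link 1: o_1 = (0.8660, -0.5000, 4.0000)
after link 2: o_2 = (0.8660, 0.5000, 5.0000)
after link 3: o_3 = (3.8660, -2.5000, 5.0000)
after link 4: o_4 = (3.8660, -4.5000, 2.0000)

3.866 -4.500 2.000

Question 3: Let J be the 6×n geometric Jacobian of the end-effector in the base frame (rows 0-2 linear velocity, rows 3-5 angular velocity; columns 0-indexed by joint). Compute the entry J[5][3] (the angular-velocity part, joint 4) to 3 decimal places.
-1.000

axis z_3 = (0.0000,-0.0000,-1.0000); lever o_n−o_3 = (0.0000,-2.0000,-3.0000)
cross product → J_v[:, 3] = (-2.0000,0.0000,-0.0000)
J_ω[:, 3] = z_3
entry J[5][3] = -1.0000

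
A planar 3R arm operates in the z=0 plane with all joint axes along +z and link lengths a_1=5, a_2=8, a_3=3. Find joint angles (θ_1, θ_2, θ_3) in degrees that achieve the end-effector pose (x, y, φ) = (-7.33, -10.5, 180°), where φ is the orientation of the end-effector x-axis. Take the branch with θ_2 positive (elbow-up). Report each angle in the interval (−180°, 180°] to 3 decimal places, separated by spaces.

-150.000 60.001 -90.001

wrist centre = target − a_3·(cos φ, sin φ) = (-4.3300, -10.5000)
cos θ_2 = (128.9989−5²−8²)/(2·5·8) = 0.5000; θ_2 = 60.0009° (elbow-up)
β = atan2(-10.5000,-4.3300) = -112.4103°; ψ = atan2(6.9283,8.9999) = 37.5897°
θ_1 = β − ψ = -150.0000°
θ_3 = φ − θ_1 − θ_2 = -90.0009° (wrapped to (-180°,180°])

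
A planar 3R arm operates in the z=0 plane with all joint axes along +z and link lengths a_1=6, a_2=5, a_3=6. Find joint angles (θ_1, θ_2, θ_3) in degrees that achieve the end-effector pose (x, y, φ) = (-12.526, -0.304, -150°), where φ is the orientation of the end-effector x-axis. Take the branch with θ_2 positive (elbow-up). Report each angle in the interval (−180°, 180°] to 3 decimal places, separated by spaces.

119.998 90.005 -0.003

wrist centre = target − a_3·(cos φ, sin φ) = (-7.3298, 2.6960)
cos θ_2 = (60.9951−6²−5²)/(2·6·5) = -0.0001; θ_2 = 90.0047° (elbow-up)
β = atan2(2.6960,-7.3298) = 159.8059°; ψ = atan2(5.0000,5.9996) = 39.8075°
θ_1 = β − ψ = 119.9984°
θ_3 = φ − θ_1 − θ_2 = -0.0031° (wrapped to (-180°,180°])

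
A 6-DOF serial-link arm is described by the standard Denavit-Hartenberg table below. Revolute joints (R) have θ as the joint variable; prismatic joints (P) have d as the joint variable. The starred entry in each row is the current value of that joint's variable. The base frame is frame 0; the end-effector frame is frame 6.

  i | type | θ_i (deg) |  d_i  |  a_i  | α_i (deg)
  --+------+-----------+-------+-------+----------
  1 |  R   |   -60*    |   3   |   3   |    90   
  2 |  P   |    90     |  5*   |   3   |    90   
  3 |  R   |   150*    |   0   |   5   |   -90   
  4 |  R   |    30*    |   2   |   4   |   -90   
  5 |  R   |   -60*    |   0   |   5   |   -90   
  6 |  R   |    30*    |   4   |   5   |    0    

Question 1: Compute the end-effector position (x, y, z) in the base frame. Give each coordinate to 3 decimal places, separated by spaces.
after link 1: o_1 = (1.5000, -2.5981, 3.0000)
after link 2: o_2 = (-2.8301, -5.0981, 6.0000)
after link 3: o_3 = (-4.9952, -6.3481, 1.6699)
after link 4: o_4 = (-5.9952, -4.6160, -2.3301)
after link 5: o_5 = (-4.3101, -2.1998, -6.3702)
after link 6: o_6 = (-5.9746, -2.4107, -12.5496)

-5.975 -2.411 -12.550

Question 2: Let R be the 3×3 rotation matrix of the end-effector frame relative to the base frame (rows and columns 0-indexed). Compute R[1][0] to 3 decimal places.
-0.019

End-effector x-axis (col 0 of R) = (0.4001,-0.0190,-0.9163)
R[1][0] = -0.0190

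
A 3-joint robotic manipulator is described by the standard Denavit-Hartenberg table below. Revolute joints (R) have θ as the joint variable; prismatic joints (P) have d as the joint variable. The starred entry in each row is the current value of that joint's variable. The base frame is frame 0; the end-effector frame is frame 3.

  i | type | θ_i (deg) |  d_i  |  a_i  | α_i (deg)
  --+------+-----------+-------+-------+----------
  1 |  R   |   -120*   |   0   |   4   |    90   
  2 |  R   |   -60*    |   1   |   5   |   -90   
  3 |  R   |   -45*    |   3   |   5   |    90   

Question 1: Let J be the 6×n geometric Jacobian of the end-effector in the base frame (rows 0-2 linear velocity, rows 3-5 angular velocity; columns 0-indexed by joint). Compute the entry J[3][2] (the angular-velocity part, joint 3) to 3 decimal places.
-0.433

axis z_2 = (-0.4330,-0.7500,0.5000); lever o_n−o_2 = (-5.2448,-2.0132,-1.5619)
cross product → J_v[:, 2] = (2.1780,-3.2987,-3.0619)
J_ω[:, 2] = z_2
entry J[3][2] = -0.4330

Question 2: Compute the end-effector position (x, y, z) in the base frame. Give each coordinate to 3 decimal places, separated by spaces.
-9.361 -7.142 -5.892

after link 1: o_1 = (-2.0000, -3.4641, 0.0000)
after link 2: o_2 = (-4.1160, -5.1292, -4.3301)
after link 3: o_3 = (-9.3608, -7.1423, -5.8920)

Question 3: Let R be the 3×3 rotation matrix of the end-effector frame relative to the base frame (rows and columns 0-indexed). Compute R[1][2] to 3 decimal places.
0.660

End-effector z-axis (col 2 of R) = (-0.4356,0.6597,0.6124)
R[1][2] = 0.6597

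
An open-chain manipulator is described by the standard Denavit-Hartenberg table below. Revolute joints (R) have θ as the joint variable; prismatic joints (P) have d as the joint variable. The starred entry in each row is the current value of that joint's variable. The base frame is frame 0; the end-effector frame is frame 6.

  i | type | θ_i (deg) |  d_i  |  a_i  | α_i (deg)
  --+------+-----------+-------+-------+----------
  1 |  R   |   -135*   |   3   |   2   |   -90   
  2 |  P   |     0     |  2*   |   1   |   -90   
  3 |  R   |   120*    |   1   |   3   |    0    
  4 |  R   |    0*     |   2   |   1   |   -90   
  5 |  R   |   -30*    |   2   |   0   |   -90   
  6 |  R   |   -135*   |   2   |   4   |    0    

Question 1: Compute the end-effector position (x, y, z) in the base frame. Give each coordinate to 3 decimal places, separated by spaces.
after link 1: o_1 = (-1.4142, -1.4142, 3.0000)
after link 2: o_2 = (-0.7071, -3.5355, 3.0000)
after link 3: o_3 = (-1.4836, -0.6378, 2.0000)
after link 4: o_4 = (-1.7424, 0.3282, -0.0000)
after link 5: o_5 = (0.1895, 0.8458, -0.0000)
after link 6: o_6 = (3.2967, 0.1778, 3.1463)

3.297 0.178 3.146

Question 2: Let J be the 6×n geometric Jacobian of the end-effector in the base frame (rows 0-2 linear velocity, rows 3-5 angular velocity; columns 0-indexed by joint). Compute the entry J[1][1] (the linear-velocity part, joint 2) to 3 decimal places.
-0.707

prismatic axis z_1 = (0.7071,-0.7071,0.0000)
J_v[:, 1] = z_1; J_ω[:, 1] = (0,0,0)
entry J[1][1] = -0.7071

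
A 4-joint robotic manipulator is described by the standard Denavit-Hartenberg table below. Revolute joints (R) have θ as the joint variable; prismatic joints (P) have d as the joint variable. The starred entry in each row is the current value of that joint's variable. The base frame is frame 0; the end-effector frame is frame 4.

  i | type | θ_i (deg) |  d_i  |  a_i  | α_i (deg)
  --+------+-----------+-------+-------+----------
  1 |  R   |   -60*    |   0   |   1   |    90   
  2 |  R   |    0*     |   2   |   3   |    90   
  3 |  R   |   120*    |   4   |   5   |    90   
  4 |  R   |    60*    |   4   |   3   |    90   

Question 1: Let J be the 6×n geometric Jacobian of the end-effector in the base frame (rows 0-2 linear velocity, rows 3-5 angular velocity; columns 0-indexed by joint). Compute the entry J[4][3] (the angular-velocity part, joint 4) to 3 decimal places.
axis z_3 = (0.0000,-1.0000,-0.0000); lever o_n−o_3 = (-1.5000,-4.0000,-2.5981)
cross product → J_v[:, 3] = (2.5981,0.0000,-1.5000)
J_ω[:, 3] = z_3
entry J[4][3] = -1.0000

-1.000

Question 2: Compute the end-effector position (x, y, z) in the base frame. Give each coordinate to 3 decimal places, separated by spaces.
-6.232 -8.464 -6.598

after link 1: o_1 = (0.5000, -0.8660, 0.0000)
after link 2: o_2 = (0.2679, -4.4641, 0.0000)
after link 3: o_3 = (-4.7321, -4.4641, -4.0000)
after link 4: o_4 = (-6.2321, -8.4641, -6.5981)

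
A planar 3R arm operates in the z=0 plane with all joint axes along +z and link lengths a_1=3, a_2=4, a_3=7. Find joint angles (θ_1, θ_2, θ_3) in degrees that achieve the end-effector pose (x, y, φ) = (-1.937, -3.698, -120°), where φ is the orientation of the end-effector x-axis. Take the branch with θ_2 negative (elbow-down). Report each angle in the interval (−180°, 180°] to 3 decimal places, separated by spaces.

143.050 -134.990 -128.060

wrist centre = target − a_3·(cos φ, sin φ) = (1.5630, 2.3642)
cos θ_2 = (8.0323−3²−4²)/(2·3·4) = -0.7070; θ_2 = -134.9903° (elbow-down)
β = atan2(2.3642,1.5630) = 56.5306°; ψ = atan2(-2.8289,0.1721) = -86.5196°
θ_1 = β − ψ = 143.0502°
θ_3 = φ − θ_1 − θ_2 = -128.0599° (wrapped to (-180°,180°])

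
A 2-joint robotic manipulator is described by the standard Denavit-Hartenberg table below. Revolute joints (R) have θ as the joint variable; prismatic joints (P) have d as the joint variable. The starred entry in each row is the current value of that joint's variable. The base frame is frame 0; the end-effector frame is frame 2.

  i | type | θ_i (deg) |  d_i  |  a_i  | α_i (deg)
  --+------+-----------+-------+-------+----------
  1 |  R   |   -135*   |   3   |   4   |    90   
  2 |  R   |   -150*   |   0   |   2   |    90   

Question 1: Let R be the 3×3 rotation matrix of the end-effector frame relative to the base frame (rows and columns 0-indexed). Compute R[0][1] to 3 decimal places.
End-effector y-axis (col 1 of R) = (-0.7071,0.7071,0.0000)
R[0][1] = -0.7071

-0.707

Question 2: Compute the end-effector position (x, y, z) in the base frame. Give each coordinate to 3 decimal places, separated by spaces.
-1.604 -1.604 2.000

after link 1: o_1 = (-2.8284, -2.8284, 3.0000)
after link 2: o_2 = (-1.6037, -1.6037, 2.0000)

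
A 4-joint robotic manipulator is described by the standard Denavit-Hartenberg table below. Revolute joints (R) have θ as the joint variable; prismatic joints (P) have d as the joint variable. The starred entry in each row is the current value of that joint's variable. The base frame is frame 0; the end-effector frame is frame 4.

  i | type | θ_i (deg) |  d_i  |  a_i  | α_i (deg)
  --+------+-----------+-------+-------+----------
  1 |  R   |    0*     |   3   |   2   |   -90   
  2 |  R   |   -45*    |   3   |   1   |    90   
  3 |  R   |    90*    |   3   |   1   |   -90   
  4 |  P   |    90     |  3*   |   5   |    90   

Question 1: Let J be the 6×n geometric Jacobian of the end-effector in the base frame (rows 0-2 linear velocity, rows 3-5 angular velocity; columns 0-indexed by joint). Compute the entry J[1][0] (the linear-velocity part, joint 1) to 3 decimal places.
2.000

axis z_0 = ẑ; lever o_n−o_0 = (2.0000,4.0000,0.1716)
cross product → J_v[:, 0] = (-4.0000,2.0000,0.0000)
J_ω[:, 0] = z_0
entry J[1][0] = 2.0000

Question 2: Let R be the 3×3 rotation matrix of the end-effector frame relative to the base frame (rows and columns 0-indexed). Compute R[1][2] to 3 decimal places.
End-effector z-axis (col 2 of R) = (0.0000,1.0000,0.0000)
R[1][2] = 1.0000

1.000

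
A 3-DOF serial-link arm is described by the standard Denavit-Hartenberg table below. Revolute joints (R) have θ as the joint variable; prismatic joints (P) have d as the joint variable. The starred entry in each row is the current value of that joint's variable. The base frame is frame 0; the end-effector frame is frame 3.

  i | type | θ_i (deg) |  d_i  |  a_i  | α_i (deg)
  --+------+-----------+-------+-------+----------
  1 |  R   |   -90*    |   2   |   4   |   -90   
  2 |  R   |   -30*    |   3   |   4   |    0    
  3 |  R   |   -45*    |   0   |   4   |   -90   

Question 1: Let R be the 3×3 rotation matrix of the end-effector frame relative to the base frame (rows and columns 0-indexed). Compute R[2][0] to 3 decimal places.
End-effector x-axis (col 0 of R) = (-0.0000,-0.2588,0.9659)
R[2][0] = 0.9659

0.966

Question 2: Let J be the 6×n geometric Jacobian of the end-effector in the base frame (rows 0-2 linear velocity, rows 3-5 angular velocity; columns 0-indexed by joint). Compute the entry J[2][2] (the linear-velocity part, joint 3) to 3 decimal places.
axis z_2 = (1.0000,0.0000,0.0000); lever o_n−o_2 = (0.0000,-1.0353,3.8637)
cross product → J_v[:, 2] = (0.0000,-3.8637,-1.0353)
J_ω[:, 2] = z_2
entry J[2][2] = -1.0353

-1.035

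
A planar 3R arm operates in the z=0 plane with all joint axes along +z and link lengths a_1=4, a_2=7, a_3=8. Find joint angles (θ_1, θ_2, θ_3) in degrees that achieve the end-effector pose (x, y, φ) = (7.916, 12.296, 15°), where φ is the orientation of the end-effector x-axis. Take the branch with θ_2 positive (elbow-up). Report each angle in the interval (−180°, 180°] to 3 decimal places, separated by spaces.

wrist centre = target − a_3·(cos φ, sin φ) = (0.1886, 10.2254)
cos θ_2 = (104.5953−4²−7²)/(2·4·7) = 0.7071; θ_2 = 45.0038° (elbow-up)
β = atan2(10.2254,0.1886) = 88.9434°; ψ = atan2(4.9501,8.9494) = 28.9477°
θ_1 = β − ψ = 59.9957°
θ_3 = φ − θ_1 − θ_2 = -89.9995° (wrapped to (-180°,180°])

59.996 45.004 -89.999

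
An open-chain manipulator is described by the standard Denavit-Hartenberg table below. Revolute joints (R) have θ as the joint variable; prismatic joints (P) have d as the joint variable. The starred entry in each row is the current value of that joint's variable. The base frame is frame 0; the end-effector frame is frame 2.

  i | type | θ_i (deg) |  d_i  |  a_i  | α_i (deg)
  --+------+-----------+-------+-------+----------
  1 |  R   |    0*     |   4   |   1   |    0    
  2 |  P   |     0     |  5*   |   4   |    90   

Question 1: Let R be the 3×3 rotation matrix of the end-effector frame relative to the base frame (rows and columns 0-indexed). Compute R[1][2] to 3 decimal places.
-1.000

End-effector z-axis (col 2 of R) = (0.0000,-1.0000,0.0000)
R[1][2] = -1.0000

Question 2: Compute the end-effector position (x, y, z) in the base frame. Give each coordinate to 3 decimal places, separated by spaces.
5.000 0.000 9.000

after link 1: o_1 = (1.0000, 0.0000, 4.0000)
after link 2: o_2 = (5.0000, 0.0000, 9.0000)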